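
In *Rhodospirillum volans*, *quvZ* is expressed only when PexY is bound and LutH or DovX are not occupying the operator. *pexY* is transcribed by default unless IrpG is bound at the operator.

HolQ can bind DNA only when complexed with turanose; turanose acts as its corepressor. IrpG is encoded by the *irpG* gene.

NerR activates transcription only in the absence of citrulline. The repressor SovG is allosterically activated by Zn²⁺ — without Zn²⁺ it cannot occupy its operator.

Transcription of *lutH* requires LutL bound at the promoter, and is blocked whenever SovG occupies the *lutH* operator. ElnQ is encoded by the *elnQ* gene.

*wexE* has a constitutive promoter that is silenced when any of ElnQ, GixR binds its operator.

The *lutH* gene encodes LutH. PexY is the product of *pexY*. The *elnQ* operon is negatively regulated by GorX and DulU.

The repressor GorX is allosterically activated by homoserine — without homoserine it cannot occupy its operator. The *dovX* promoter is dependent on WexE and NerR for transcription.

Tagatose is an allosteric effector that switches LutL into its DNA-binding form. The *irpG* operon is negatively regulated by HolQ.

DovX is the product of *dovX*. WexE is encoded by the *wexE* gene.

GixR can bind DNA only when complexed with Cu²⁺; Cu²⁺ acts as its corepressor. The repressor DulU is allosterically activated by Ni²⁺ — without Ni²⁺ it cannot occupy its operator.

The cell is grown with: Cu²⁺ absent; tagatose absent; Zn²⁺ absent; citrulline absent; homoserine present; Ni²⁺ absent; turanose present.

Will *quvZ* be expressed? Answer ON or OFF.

Tagatose is absent, so LutL is inactive.
Zn²⁺ is absent, so SovG is inactive.
Required activator LutL is absent, so *lutH* is not transcribed.
So LutH is not produced.
Homoserine is present, so GorX is active.
Ni²⁺ is absent, so DulU is inactive.
With repressor GorX bound, *elnQ* is not transcribed.
So ElnQ is not produced.
Cu²⁺ is absent, so GixR is inactive.
With no repressor bound, *wexE* is transcribed.
So WexE is produced and active.
Citrulline is absent, so NerR is active.
No repressor is bound and WexE and NerR are active, so *dovX* is transcribed.
So DovX is produced and active.
Turanose is present, so HolQ is active.
With repressor HolQ bound, *irpG* is not transcribed.
So IrpG is not produced.
With no repressor bound, *pexY* is transcribed.
So PexY is produced and active.
With repressor DovX bound, *quvZ* is not transcribed.

OFF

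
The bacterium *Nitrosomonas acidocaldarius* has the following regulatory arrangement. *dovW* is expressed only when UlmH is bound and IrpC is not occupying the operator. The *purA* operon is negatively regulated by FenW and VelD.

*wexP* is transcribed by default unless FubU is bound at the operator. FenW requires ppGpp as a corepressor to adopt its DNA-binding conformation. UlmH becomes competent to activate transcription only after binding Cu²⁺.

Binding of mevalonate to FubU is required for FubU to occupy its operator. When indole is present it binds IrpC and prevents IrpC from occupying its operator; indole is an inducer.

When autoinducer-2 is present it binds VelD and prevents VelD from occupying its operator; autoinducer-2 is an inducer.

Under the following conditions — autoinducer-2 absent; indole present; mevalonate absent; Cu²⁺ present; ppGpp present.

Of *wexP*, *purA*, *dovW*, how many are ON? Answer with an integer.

2

Mevalonate is absent, so FubU is inactive.
With no repressor bound, *wexP* is transcribed.
→ *wexP* is ON.
ppGpp is present, so FenW is active.
Autoinducer-2 is absent, so VelD is active.
With repressor FenW bound, *purA* is not transcribed.
→ *purA* is OFF.
Indole is present, so IrpC is inactive.
Cu²⁺ is present, so UlmH is active.
No repressor is bound and UlmH is active, so *dovW* is transcribed.
→ *dovW* is ON.
2 of the 3 genes are transcribed.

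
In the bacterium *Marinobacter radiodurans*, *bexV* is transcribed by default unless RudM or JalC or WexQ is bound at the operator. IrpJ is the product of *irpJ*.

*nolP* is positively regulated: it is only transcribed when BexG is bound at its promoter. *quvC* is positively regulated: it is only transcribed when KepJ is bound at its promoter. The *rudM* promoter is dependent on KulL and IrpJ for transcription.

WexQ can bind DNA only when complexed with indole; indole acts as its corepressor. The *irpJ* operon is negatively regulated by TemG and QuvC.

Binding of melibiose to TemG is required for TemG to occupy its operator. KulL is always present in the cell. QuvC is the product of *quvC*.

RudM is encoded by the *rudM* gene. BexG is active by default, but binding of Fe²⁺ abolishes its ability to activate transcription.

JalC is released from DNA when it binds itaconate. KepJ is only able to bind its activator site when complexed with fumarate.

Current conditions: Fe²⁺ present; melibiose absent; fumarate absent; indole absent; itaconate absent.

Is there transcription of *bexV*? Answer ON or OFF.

OFF

KulL is produced constitutively and is active.
Melibiose is absent, so TemG is inactive.
Fumarate is absent, so KepJ is inactive.
Required activator KepJ is absent, so *quvC* is not transcribed.
So QuvC is not produced.
With no repressor bound, *irpJ* is transcribed.
So IrpJ is produced and active.
No repressor is bound and KulL and IrpJ are active, so *rudM* is transcribed.
So RudM is produced and active.
Itaconate is absent, so JalC is active.
Indole is absent, so WexQ is inactive.
With repressor RudM bound, *bexV* is not transcribed.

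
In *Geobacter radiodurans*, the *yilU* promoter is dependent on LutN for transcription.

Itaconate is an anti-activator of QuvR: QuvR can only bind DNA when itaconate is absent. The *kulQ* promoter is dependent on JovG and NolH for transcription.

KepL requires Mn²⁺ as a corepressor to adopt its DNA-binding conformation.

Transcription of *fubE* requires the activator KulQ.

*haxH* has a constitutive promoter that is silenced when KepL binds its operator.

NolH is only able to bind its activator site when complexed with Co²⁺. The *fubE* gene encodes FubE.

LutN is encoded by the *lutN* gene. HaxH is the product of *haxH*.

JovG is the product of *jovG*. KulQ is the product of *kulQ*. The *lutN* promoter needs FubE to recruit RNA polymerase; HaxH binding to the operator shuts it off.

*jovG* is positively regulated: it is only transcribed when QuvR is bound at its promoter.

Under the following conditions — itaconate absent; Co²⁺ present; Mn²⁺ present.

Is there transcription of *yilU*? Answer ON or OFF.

Itaconate is absent, so QuvR is active.
No repressor is bound and QuvR is active, so *jovG* is transcribed.
So JovG is produced and active.
Co²⁺ is present, so NolH is active.
No repressor is bound and JovG and NolH are active, so *kulQ* is transcribed.
So KulQ is produced and active.
No repressor is bound and KulQ is active, so *fubE* is transcribed.
So FubE is produced and active.
Mn²⁺ is present, so KepL is active.
With repressor KepL bound, *haxH* is not transcribed.
So HaxH is not produced.
No repressor is bound and FubE is active, so *lutN* is transcribed.
So LutN is produced and active.
No repressor is bound and LutN is active, so *yilU* is transcribed.

ON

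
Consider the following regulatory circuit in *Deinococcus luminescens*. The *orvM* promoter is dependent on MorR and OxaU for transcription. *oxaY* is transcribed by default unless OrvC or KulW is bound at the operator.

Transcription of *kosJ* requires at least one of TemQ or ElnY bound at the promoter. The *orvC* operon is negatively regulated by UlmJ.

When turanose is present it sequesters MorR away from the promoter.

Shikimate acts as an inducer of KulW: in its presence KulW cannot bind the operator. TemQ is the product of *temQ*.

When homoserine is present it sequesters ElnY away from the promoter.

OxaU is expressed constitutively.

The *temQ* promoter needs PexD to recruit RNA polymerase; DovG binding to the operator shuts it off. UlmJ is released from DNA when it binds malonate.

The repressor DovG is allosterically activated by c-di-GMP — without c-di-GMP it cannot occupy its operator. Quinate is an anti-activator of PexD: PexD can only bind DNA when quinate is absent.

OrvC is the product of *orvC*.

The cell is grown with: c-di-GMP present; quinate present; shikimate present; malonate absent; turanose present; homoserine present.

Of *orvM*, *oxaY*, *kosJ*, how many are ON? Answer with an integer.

1

Turanose is present, so MorR is inactive.
OxaU is produced constitutively and is active.
Required activator MorR is absent, so *orvM* is not transcribed.
→ *orvM* is OFF.
Malonate is absent, so UlmJ is active.
With repressor UlmJ bound, *orvC* is not transcribed.
So OrvC is not produced.
Shikimate is present, so KulW is inactive.
With no repressor bound, *oxaY* is transcribed.
→ *oxaY* is ON.
c-di-GMP is present, so DovG is active.
Quinate is present, so PexD is inactive.
With repressor DovG bound, *temQ* is not transcribed.
So TemQ is not produced.
Homoserine is present, so ElnY is inactive.
No activator is available at the *kosJ* promoter, so *kosJ* is not transcribed.
→ *kosJ* is OFF.
1 of the 3 genes is transcribed.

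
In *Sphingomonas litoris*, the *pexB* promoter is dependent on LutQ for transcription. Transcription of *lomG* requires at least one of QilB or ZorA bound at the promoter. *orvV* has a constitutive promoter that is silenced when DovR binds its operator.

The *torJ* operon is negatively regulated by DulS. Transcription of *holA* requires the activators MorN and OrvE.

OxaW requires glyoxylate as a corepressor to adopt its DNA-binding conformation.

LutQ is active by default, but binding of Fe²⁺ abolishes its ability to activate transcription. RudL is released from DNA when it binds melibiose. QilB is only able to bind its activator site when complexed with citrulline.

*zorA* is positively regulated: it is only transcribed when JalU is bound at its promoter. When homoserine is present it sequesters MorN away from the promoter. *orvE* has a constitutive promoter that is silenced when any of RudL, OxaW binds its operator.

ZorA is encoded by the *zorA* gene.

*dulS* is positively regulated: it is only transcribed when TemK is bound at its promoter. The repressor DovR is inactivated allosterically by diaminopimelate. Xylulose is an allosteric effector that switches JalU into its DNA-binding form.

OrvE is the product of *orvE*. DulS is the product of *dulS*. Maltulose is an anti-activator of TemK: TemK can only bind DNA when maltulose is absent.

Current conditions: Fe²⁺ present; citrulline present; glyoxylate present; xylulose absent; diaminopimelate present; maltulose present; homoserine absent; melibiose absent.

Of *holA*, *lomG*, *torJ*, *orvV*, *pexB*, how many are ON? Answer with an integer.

Homoserine is absent, so MorN is active.
Melibiose is absent, so RudL is active.
Glyoxylate is present, so OxaW is active.
With repressor RudL bound, *orvE* is not transcribed.
So OrvE is not produced.
Required activator OrvE is absent, so *holA* is not transcribed.
→ *holA* is OFF.
Citrulline is present, so QilB is active.
Xylulose is absent, so JalU is inactive.
Required activator JalU is absent, so *zorA* is not transcribed.
So ZorA is not produced.
Activator QilB is present, so *lomG* is transcribed.
→ *lomG* is ON.
Maltulose is present, so TemK is inactive.
Required activator TemK is absent, so *dulS* is not transcribed.
So DulS is not produced.
With no repressor bound, *torJ* is transcribed.
→ *torJ* is ON.
Diaminopimelate is present, so DovR is inactive.
With no repressor bound, *orvV* is transcribed.
→ *orvV* is ON.
Fe²⁺ is present, so LutQ is inactive.
Required activator LutQ is absent, so *pexB* is not transcribed.
→ *pexB* is OFF.
3 of the 5 genes are transcribed.

3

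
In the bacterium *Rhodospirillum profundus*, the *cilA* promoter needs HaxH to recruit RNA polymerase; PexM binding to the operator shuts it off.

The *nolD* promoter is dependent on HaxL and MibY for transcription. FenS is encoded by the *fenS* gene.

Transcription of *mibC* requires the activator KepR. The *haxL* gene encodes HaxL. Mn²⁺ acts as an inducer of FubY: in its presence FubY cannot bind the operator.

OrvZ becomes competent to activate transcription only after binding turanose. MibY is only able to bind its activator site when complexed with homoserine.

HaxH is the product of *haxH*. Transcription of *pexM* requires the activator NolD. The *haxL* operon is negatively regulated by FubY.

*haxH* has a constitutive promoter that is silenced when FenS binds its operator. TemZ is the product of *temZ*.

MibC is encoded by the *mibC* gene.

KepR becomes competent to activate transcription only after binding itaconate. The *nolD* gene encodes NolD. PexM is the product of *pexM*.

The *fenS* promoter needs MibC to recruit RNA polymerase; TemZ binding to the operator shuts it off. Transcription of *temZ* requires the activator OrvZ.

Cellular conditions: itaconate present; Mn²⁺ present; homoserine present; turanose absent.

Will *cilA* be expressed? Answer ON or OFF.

OFF

Turanose is absent, so OrvZ is inactive.
Required activator OrvZ is absent, so *temZ* is not transcribed.
So TemZ is not produced.
Itaconate is present, so KepR is active.
No repressor is bound and KepR is active, so *mibC* is transcribed.
So MibC is produced and active.
No repressor is bound and MibC is active, so *fenS* is transcribed.
So FenS is produced and active.
With repressor FenS bound, *haxH* is not transcribed.
So HaxH is not produced.
Mn²⁺ is present, so FubY is inactive.
With no repressor bound, *haxL* is transcribed.
So HaxL is produced and active.
Homoserine is present, so MibY is active.
No repressor is bound and HaxL and MibY are active, so *nolD* is transcribed.
So NolD is produced and active.
No repressor is bound and NolD is active, so *pexM* is transcribed.
So PexM is produced and active.
With repressor PexM bound, *cilA* is not transcribed.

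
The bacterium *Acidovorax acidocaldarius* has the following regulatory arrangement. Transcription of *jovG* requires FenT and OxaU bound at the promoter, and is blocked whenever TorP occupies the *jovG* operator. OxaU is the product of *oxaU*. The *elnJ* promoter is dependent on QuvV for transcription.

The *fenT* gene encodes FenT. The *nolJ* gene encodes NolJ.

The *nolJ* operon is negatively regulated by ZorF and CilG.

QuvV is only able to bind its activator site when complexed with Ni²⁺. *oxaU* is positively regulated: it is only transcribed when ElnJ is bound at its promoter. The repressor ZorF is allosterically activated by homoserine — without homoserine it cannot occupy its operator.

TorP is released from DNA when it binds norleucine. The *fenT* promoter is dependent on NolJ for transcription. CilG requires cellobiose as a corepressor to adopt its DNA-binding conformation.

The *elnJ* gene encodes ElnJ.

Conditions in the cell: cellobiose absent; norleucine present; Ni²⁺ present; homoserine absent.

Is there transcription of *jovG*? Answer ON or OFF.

ON

Norleucine is present, so TorP is inactive.
Homoserine is absent, so ZorF is inactive.
Cellobiose is absent, so CilG is inactive.
With no repressor bound, *nolJ* is transcribed.
So NolJ is produced and active.
No repressor is bound and NolJ is active, so *fenT* is transcribed.
So FenT is produced and active.
Ni²⁺ is present, so QuvV is active.
No repressor is bound and QuvV is active, so *elnJ* is transcribed.
So ElnJ is produced and active.
No repressor is bound and ElnJ is active, so *oxaU* is transcribed.
So OxaU is produced and active.
No repressor is bound and FenT and OxaU are active, so *jovG* is transcribed.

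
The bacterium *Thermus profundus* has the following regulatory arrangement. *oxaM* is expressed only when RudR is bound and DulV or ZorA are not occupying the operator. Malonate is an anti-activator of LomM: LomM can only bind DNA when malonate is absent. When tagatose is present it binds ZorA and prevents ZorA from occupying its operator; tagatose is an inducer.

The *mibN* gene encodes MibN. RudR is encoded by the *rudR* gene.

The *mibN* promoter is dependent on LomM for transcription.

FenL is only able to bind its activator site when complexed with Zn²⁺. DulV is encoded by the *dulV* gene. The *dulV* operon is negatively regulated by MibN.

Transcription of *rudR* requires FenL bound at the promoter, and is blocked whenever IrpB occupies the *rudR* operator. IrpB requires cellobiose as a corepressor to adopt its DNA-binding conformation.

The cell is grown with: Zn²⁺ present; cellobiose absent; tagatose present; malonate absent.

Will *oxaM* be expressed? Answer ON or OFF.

Malonate is absent, so LomM is active.
No repressor is bound and LomM is active, so *mibN* is transcribed.
So MibN is produced and active.
With repressor MibN bound, *dulV* is not transcribed.
So DulV is not produced.
Zn²⁺ is present, so FenL is active.
Cellobiose is absent, so IrpB is inactive.
No repressor is bound and FenL is active, so *rudR* is transcribed.
So RudR is produced and active.
Tagatose is present, so ZorA is inactive.
No repressor is bound and RudR is active, so *oxaM* is transcribed.

ON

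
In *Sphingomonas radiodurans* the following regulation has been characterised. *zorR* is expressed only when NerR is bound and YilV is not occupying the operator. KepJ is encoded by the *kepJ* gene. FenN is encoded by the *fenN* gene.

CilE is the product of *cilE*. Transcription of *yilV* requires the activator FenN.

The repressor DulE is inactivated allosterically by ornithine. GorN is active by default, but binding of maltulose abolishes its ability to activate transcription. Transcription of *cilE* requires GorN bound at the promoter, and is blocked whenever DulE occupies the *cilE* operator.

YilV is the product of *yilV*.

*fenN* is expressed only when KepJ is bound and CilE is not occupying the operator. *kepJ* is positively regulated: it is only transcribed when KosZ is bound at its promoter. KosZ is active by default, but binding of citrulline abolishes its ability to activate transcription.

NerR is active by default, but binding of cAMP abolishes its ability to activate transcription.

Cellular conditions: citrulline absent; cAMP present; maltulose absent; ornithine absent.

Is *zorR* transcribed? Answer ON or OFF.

OFF

cAMP is present, so NerR is inactive.
Citrulline is absent, so KosZ is active.
No repressor is bound and KosZ is active, so *kepJ* is transcribed.
So KepJ is produced and active.
Ornithine is absent, so DulE is active.
Maltulose is absent, so GorN is active.
With repressor DulE bound, *cilE* is not transcribed.
So CilE is not produced.
No repressor is bound and KepJ is active, so *fenN* is transcribed.
So FenN is produced and active.
No repressor is bound and FenN is active, so *yilV* is transcribed.
So YilV is produced and active.
With repressor YilV bound, *zorR* is not transcribed.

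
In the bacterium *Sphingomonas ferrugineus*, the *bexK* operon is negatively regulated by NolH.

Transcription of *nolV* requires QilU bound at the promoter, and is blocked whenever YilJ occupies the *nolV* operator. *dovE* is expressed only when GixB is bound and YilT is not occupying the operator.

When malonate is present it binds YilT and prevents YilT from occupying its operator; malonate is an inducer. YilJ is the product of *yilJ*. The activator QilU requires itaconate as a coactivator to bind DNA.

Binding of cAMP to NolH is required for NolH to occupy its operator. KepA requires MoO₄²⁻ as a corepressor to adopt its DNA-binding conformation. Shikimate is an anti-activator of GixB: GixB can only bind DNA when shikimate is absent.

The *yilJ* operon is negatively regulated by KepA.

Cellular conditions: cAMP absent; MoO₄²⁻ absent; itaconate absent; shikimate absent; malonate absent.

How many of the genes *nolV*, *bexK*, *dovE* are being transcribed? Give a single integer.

1

MoO₄²⁻ is absent, so KepA is inactive.
With no repressor bound, *yilJ* is transcribed.
So YilJ is produced and active.
Itaconate is absent, so QilU is inactive.
With repressor YilJ bound, *nolV* is not transcribed.
→ *nolV* is OFF.
cAMP is absent, so NolH is inactive.
With no repressor bound, *bexK* is transcribed.
→ *bexK* is ON.
Malonate is absent, so YilT is active.
Shikimate is absent, so GixB is active.
With repressor YilT bound, *dovE* is not transcribed.
→ *dovE* is OFF.
1 of the 3 genes is transcribed.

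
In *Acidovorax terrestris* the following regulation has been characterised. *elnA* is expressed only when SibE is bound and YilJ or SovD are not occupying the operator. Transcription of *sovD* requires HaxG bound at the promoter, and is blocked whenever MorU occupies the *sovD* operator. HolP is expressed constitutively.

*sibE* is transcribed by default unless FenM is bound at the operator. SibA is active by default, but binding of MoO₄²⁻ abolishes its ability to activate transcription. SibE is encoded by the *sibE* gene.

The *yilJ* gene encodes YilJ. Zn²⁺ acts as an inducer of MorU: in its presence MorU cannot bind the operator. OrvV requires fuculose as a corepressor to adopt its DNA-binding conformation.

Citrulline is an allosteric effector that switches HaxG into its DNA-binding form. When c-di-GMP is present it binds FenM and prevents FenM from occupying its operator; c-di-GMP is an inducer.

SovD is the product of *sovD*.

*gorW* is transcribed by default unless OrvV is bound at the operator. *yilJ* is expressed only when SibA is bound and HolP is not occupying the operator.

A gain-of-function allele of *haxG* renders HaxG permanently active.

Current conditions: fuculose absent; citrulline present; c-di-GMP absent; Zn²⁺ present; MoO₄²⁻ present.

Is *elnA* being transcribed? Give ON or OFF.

MoO₄²⁻ is present, so SibA is inactive.
HolP is produced constitutively and is active.
With repressor HolP bound, *yilJ* is not transcribed.
So YilJ is not produced.
c-di-GMP is absent, so FenM is active.
With repressor FenM bound, *sibE* is not transcribed.
So SibE is not produced.
Zn²⁺ is present, so MorU is inactive.
HaxG is constitutively active in this strain.
No repressor is bound and HaxG is active, so *sovD* is transcribed.
So SovD is produced and active.
With repressor SovD bound, *elnA* is not transcribed.

OFF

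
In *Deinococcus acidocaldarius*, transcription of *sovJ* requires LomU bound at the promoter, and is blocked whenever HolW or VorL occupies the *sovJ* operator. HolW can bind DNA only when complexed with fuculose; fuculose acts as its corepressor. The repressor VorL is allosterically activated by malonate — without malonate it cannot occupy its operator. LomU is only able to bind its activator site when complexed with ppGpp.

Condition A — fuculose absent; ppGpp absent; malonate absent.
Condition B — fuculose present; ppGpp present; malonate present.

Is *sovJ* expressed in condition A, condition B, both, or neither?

Condition A:
Fuculose is absent, so HolW is inactive.
ppGpp is absent, so LomU is inactive.
Malonate is absent, so VorL is inactive.
Required activator LomU is absent, so *sovJ* is not transcribed.
→ *sovJ* is OFF in A.
Condition B:
Fuculose is present, so HolW is active.
ppGpp is present, so LomU is active.
Malonate is present, so VorL is active.
With repressor HolW bound, *sovJ* is not transcribed.
→ *sovJ* is OFF in B.

neither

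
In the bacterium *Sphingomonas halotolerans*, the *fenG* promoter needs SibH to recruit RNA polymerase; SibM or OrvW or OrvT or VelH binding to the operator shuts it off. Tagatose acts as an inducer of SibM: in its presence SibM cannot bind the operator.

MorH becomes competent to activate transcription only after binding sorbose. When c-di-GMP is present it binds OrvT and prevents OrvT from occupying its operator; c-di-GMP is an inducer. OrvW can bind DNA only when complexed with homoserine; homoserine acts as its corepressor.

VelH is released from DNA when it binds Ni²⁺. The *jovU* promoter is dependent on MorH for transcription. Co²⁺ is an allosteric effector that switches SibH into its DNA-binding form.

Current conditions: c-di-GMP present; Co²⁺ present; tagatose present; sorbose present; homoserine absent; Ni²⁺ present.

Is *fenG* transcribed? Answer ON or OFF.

Tagatose is present, so SibM is inactive.
Co²⁺ is present, so SibH is active.
Homoserine is absent, so OrvW is inactive.
c-di-GMP is present, so OrvT is inactive.
Ni²⁺ is present, so VelH is inactive.
No repressor is bound and SibH is active, so *fenG* is transcribed.

ON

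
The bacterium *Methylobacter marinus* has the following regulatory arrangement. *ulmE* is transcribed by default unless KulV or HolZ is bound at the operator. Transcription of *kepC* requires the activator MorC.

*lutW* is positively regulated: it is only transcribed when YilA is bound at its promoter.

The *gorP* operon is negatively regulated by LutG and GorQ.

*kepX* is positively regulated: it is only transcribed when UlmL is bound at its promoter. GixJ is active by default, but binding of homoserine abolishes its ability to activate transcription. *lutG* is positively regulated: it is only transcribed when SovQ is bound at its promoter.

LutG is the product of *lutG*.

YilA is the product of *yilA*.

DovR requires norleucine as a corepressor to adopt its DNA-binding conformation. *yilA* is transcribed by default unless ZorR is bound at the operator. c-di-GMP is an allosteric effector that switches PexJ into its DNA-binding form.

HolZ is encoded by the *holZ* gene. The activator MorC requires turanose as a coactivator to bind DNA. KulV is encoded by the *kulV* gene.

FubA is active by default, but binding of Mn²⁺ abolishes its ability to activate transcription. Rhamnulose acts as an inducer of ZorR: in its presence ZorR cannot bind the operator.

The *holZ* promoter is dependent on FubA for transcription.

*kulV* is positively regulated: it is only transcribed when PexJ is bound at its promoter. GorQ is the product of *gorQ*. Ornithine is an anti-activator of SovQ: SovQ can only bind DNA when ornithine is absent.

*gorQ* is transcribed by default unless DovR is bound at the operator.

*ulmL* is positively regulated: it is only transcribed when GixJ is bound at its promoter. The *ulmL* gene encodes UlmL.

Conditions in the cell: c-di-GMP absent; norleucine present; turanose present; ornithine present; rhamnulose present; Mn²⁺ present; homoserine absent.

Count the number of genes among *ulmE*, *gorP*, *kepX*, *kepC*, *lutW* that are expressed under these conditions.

5

c-di-GMP is absent, so PexJ is inactive.
Required activator PexJ is absent, so *kulV* is not transcribed.
So KulV is not produced.
Mn²⁺ is present, so FubA is inactive.
Required activator FubA is absent, so *holZ* is not transcribed.
So HolZ is not produced.
With no repressor bound, *ulmE* is transcribed.
→ *ulmE* is ON.
Ornithine is present, so SovQ is inactive.
Required activator SovQ is absent, so *lutG* is not transcribed.
So LutG is not produced.
Norleucine is present, so DovR is active.
With repressor DovR bound, *gorQ* is not transcribed.
So GorQ is not produced.
With no repressor bound, *gorP* is transcribed.
→ *gorP* is ON.
Homoserine is absent, so GixJ is active.
No repressor is bound and GixJ is active, so *ulmL* is transcribed.
So UlmL is produced and active.
No repressor is bound and UlmL is active, so *kepX* is transcribed.
→ *kepX* is ON.
Turanose is present, so MorC is active.
No repressor is bound and MorC is active, so *kepC* is transcribed.
→ *kepC* is ON.
Rhamnulose is present, so ZorR is inactive.
With no repressor bound, *yilA* is transcribed.
So YilA is produced and active.
No repressor is bound and YilA is active, so *lutW* is transcribed.
→ *lutW* is ON.
5 of the 5 genes are transcribed.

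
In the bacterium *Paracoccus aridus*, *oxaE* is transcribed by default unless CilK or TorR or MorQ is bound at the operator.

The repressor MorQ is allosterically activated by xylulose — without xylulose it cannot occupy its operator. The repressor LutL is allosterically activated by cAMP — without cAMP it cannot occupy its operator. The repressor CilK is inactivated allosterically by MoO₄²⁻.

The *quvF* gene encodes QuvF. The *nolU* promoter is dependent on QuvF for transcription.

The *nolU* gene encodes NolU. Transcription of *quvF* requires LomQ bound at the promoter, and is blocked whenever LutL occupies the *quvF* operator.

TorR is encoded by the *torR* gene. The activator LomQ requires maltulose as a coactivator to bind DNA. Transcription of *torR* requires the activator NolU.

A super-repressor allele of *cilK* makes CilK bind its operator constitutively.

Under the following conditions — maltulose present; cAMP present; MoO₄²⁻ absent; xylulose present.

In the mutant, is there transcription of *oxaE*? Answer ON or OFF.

CilK is constitutively active in this strain.
Maltulose is present, so LomQ is active.
cAMP is present, so LutL is active.
With repressor LutL bound, *quvF* is not transcribed.
So QuvF is not produced.
Required activator QuvF is absent, so *nolU* is not transcribed.
So NolU is not produced.
Required activator NolU is absent, so *torR* is not transcribed.
So TorR is not produced.
Xylulose is present, so MorQ is active.
With repressor CilK bound, *oxaE* is not transcribed.

OFF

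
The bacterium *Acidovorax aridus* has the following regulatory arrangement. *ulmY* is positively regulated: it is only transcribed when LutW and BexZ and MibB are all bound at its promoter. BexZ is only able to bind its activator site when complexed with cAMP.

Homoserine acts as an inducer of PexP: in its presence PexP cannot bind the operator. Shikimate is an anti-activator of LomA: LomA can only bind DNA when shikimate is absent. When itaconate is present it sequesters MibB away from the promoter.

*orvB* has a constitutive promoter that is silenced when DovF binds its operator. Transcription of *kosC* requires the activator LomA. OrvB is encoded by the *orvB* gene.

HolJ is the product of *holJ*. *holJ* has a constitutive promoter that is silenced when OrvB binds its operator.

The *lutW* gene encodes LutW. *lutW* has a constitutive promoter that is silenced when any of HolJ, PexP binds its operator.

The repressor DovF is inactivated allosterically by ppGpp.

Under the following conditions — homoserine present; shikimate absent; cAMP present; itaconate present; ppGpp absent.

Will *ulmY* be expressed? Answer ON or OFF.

ppGpp is absent, so DovF is active.
With repressor DovF bound, *orvB* is not transcribed.
So OrvB is not produced.
With no repressor bound, *holJ* is transcribed.
So HolJ is produced and active.
Homoserine is present, so PexP is inactive.
With repressor HolJ bound, *lutW* is not transcribed.
So LutW is not produced.
cAMP is present, so BexZ is active.
Itaconate is present, so MibB is inactive.
Required activator LutW is absent, so *ulmY* is not transcribed.

OFF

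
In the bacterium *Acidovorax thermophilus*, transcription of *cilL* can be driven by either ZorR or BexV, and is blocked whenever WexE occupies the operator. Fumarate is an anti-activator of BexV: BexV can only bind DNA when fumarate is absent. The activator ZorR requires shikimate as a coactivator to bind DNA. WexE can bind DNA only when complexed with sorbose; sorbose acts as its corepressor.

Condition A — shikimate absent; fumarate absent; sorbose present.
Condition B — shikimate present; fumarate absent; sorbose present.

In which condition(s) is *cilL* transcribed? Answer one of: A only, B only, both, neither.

Condition A:
Shikimate is absent, so ZorR is inactive.
Fumarate is absent, so BexV is active.
Sorbose is present, so WexE is active.
With repressor WexE bound, *cilL* is not transcribed.
→ *cilL* is OFF in A.
Condition B:
Shikimate is present, so ZorR is active.
Fumarate is absent, so BexV is active.
Sorbose is present, so WexE is active.
With repressor WexE bound, *cilL* is not transcribed.
→ *cilL* is OFF in B.

neither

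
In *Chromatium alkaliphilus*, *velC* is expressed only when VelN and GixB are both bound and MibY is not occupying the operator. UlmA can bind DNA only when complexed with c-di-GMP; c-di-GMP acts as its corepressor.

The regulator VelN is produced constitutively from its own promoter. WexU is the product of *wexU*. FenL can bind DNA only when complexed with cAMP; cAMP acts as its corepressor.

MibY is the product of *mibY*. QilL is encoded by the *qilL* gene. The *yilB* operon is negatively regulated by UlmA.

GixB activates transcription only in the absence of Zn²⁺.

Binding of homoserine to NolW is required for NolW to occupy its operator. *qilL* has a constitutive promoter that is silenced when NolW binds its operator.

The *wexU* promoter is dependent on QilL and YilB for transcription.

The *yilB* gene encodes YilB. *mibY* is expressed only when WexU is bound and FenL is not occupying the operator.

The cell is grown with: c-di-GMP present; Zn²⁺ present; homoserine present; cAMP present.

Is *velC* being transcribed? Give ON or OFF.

VelN is produced constitutively and is active.
Zn²⁺ is present, so GixB is inactive.
Homoserine is present, so NolW is active.
With repressor NolW bound, *qilL* is not transcribed.
So QilL is not produced.
c-di-GMP is present, so UlmA is active.
With repressor UlmA bound, *yilB* is not transcribed.
So YilB is not produced.
Required activator QilL is absent, so *wexU* is not transcribed.
So WexU is not produced.
cAMP is present, so FenL is active.
With repressor FenL bound, *mibY* is not transcribed.
So MibY is not produced.
Required activator GixB is absent, so *velC* is not transcribed.

OFF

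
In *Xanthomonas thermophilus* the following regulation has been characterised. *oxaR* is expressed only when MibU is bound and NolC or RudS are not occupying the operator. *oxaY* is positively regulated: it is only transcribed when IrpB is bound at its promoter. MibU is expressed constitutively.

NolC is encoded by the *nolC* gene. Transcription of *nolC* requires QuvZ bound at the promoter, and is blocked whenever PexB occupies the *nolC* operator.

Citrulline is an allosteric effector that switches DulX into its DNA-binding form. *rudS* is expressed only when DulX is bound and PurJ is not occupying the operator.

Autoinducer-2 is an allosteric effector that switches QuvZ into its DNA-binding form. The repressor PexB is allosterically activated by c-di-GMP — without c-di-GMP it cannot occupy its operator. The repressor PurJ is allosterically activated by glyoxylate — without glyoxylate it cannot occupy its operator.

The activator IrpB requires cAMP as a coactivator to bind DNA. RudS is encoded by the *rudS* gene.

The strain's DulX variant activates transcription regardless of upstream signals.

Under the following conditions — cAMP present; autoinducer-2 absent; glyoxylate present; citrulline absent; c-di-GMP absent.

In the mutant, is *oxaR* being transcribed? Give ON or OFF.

ON

c-di-GMP is absent, so PexB is inactive.
Autoinducer-2 is absent, so QuvZ is inactive.
Required activator QuvZ is absent, so *nolC* is not transcribed.
So NolC is not produced.
MibU is produced constitutively and is active.
Glyoxylate is present, so PurJ is active.
DulX is constitutively active in this strain.
With repressor PurJ bound, *rudS* is not transcribed.
So RudS is not produced.
No repressor is bound and MibU is active, so *oxaR* is transcribed.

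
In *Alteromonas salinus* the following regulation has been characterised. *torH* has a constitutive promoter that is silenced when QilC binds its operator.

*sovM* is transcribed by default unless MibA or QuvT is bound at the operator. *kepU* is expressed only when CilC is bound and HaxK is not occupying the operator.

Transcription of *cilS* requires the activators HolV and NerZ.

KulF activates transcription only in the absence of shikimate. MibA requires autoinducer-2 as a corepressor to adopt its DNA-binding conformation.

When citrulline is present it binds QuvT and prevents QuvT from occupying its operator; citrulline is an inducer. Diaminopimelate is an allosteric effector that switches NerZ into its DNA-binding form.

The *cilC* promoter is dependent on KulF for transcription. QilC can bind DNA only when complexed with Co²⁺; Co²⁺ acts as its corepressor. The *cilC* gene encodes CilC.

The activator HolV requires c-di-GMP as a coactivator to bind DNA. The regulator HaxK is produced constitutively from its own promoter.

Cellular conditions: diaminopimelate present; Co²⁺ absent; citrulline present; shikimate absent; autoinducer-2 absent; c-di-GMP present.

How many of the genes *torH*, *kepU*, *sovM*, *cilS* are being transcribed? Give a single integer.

3

Co²⁺ is absent, so QilC is inactive.
With no repressor bound, *torH* is transcribed.
→ *torH* is ON.
HaxK is produced constitutively and is active.
Shikimate is absent, so KulF is active.
No repressor is bound and KulF is active, so *cilC* is transcribed.
So CilC is produced and active.
With repressor HaxK bound, *kepU* is not transcribed.
→ *kepU* is OFF.
Autoinducer-2 is absent, so MibA is inactive.
Citrulline is present, so QuvT is inactive.
With no repressor bound, *sovM* is transcribed.
→ *sovM* is ON.
c-di-GMP is present, so HolV is active.
Diaminopimelate is present, so NerZ is active.
No repressor is bound and HolV and NerZ are active, so *cilS* is transcribed.
→ *cilS* is ON.
3 of the 4 genes are transcribed.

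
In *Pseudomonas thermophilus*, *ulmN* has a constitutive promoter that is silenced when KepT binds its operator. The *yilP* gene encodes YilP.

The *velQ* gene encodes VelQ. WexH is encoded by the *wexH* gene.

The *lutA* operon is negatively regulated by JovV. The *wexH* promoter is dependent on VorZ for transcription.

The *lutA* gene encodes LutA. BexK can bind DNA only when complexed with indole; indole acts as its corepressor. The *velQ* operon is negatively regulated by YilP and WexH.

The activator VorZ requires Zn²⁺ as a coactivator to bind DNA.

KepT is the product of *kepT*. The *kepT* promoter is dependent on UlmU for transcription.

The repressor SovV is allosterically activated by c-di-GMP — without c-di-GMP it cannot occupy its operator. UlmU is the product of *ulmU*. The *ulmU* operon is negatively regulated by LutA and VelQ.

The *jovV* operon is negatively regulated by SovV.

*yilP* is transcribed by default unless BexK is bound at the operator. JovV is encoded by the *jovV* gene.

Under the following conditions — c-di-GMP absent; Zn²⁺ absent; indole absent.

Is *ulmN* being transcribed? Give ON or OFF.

c-di-GMP is absent, so SovV is inactive.
With no repressor bound, *jovV* is transcribed.
So JovV is produced and active.
With repressor JovV bound, *lutA* is not transcribed.
So LutA is not produced.
Indole is absent, so BexK is inactive.
With no repressor bound, *yilP* is transcribed.
So YilP is produced and active.
Zn²⁺ is absent, so VorZ is inactive.
Required activator VorZ is absent, so *wexH* is not transcribed.
So WexH is not produced.
With repressor YilP bound, *velQ* is not transcribed.
So VelQ is not produced.
With no repressor bound, *ulmU* is transcribed.
So UlmU is produced and active.
No repressor is bound and UlmU is active, so *kepT* is transcribed.
So KepT is produced and active.
With repressor KepT bound, *ulmN* is not transcribed.

OFF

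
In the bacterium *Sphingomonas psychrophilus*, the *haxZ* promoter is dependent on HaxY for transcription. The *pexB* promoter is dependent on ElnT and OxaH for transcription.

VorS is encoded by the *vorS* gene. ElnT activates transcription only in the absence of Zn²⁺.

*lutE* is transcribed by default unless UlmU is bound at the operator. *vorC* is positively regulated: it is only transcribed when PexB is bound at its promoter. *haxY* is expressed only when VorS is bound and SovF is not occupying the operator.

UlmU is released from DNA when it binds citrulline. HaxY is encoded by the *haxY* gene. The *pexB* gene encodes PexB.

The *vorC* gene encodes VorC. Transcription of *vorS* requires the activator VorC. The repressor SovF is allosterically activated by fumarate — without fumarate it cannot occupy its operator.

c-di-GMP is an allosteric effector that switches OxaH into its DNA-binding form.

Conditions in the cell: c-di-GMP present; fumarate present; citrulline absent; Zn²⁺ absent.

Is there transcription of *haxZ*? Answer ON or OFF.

Zn²⁺ is absent, so ElnT is active.
c-di-GMP is present, so OxaH is active.
No repressor is bound and ElnT and OxaH are active, so *pexB* is transcribed.
So PexB is produced and active.
No repressor is bound and PexB is active, so *vorC* is transcribed.
So VorC is produced and active.
No repressor is bound and VorC is active, so *vorS* is transcribed.
So VorS is produced and active.
Fumarate is present, so SovF is active.
With repressor SovF bound, *haxY* is not transcribed.
So HaxY is not produced.
Required activator HaxY is absent, so *haxZ* is not transcribed.

OFF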